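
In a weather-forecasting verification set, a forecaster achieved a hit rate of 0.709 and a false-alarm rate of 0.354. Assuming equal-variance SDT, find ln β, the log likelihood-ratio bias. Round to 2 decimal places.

z(H) = 0.550
z(FA) = -0.375
ln β = −½·[z(H)² − z(FA)²] = −0.5 × (0.303 − 0.141) = -0.081

ln β = -0.08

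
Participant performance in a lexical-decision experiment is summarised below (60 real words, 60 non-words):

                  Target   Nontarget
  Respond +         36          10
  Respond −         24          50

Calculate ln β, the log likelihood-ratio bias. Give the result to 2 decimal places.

H = 36/60 = 0.6000
FA = 10/60 = 0.1667
Φ⁻¹(H) = 0.253
Φ⁻¹(FA) = -0.967
ln β = −½·[z(H)² − z(FA)²] = −0.5 × (0.064 − 0.935) = 0.4355

ln β = 0.44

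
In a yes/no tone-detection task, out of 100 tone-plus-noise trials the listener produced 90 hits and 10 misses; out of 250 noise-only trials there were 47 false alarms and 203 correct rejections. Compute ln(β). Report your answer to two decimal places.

ln β = -0.43

H = 90/100 = 0.9000
FA = 47/250 = 0.1880
Φ⁻¹(H) = 1.282
Φ⁻¹(FA) = -0.885
ln β = −½·[z(H)² − z(FA)²] = −0.5 × (1.644 − 0.783) = -0.4305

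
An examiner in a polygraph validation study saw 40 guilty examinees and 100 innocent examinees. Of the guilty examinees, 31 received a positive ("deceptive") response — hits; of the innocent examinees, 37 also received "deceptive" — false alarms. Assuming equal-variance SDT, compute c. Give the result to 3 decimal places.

H = 31/40 = 0.7750
FA = 37/100 = 0.3700
Φ⁻¹(0.7750) = 0.7554, Φ⁻¹(0.3700) = -0.3319
c = −½·[z(H) + z(FA)] = −0.5 × (0.7554 + (-0.3319)) = -0.21175

c = -0.212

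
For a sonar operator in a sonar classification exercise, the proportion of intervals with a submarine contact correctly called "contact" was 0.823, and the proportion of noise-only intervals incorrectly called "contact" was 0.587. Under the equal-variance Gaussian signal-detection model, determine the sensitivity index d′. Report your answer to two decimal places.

d′ = 0.71

Φ⁻¹(H) = Φ⁻¹(0.823) = 0.9269
Φ⁻¹(FA) = Φ⁻¹(0.587) = 0.2198
d' = z(H) − z(FA) = 0.9269 − 0.2198 = 0.7071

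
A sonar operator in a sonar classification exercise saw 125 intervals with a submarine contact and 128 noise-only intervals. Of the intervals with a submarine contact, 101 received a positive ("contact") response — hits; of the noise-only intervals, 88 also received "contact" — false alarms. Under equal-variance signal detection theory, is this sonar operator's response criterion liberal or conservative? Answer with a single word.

liberal

z(H) = 0.871, z(FA) = 0.489
c = −½·(z(H) + z(FA)) = -0.680
c < 0 → liberal criterion (biased toward responding “yes”).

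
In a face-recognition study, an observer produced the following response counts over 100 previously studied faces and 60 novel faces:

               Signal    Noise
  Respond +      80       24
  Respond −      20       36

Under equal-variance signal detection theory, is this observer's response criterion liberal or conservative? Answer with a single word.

liberal

z(H) = 0.842, z(FA) = -0.253
c = −½·(z(H) + z(FA)) = -0.2945
c < 0 → liberal criterion (biased toward responding “yes”).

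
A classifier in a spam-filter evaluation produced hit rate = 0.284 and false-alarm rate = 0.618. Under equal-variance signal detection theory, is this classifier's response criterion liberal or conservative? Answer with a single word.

conservative

z(H) = -0.571, z(FA) = 0.300
c = −½·(z(H) + z(FA)) = 0.1355
c > 0 → conservative criterion (biased toward responding “no”).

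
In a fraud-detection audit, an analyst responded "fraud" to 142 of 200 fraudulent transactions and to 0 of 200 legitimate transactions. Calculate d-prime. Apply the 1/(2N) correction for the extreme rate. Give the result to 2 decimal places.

d-prime = 3.36

The false-alarm rate is 0/200 = 0, so apply the 1/(2N) correction: FA → 1/(2·200) = 0.00250.
z(H) = z(0.71000) = 0.553
z(FA) = z(0.00250) = -2.807
d' = 0.553 − (-2.807) = 3.360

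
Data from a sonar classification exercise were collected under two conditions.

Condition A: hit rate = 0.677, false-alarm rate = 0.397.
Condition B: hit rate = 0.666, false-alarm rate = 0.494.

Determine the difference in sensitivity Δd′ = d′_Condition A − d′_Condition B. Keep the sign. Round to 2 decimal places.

Δd′ = 0.28

Condition A: z(0.677) = 0.459, z(0.397) = -0.261, d' = 0.720
Condition B: z(0.666) = 0.429, z(0.494) = -0.015, d' = 0.444
Δd' = d'_Condition A − d'_Condition B = 0.720 − 0.444 = 0.276
Condition A has the higher sensitivity.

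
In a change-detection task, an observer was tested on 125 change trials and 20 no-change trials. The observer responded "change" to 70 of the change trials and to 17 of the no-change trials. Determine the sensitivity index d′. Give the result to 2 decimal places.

d′ = -0.89

H = 70/125 = 0.5600
FA = 17/20 = 0.8500
z(H) = z(0.5600) = 0.1510
z(FA) = z(0.8500) = 1.0364
d' = z(H) − z(FA) = 0.1510 − 1.0364 = -0.8854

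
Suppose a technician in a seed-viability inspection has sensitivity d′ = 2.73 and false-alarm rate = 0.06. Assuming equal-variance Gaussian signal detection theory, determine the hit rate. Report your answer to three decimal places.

hit rate = 0.880

z(false-alarm rate) = z(0.06) = -1.5548
z(H) = z(FA) + d' = -1.5548 + 2.73 = 1.1752
hit rate = Φ(1.1752) = 0.8800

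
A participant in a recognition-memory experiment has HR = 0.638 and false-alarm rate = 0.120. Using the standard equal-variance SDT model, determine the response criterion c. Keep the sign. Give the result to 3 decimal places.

c = 0.411

Φ⁻¹(H) = 0.3531
Φ⁻¹(FA) = -1.1750
c = −½·[z(H) + z(FA)] = −0.5 × (0.3531 + (-1.1750)) = 0.41095
c > 0: the participant has a conservative response bias.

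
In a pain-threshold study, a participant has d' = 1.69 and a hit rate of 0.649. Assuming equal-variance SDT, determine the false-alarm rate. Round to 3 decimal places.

false-alarm rate = 0.096

z(hit rate) = z(0.649) = 0.3826
z(FA) = z(H) − d' = 0.3826 − 1.69 = -1.3074
false-alarm rate = Φ(-1.3074) = 0.0955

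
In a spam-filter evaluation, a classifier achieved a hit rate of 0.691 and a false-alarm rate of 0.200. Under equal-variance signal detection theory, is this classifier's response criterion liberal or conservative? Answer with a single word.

z(H) = 0.499, z(FA) = -0.842
c = −½·(z(H) + z(FA)) = 0.1715
c > 0 → conservative criterion (biased toward responding “no”).

conservative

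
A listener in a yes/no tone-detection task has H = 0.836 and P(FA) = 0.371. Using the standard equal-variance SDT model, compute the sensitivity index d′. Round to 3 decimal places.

d′ = 1.307

z(H) = 0.9782
z(FA) = -0.3292
d' = z(H) − z(FA) = 0.9782 − (-0.3292) = 1.3074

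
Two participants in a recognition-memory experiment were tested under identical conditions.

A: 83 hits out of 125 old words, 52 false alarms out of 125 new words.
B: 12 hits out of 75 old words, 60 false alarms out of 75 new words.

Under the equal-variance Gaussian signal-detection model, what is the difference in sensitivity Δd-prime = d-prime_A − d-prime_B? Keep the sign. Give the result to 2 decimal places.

Δd-prime = 2.47

A: z(0.6640) = 0.423, z(0.4160) = -0.212, d' = 0.635
B: z(0.1600) = -0.994, z(0.8000) = 0.842, d' = -1.836
Δd' = d'_A − d'_B = 0.635 − (-1.836) = 2.471
A has the higher sensitivity.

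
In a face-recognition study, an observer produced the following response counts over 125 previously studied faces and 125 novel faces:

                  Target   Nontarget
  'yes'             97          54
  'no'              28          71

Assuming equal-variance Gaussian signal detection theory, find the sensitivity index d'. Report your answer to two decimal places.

d' = 0.93

H = 97/125 = 0.7760
FA = 54/125 = 0.4320
z(H) = z(0.7760) = 0.759
z(FA) = z(0.4320) = -0.171
d' = z(H) − z(FA) = 0.759 − (-0.171) = 0.930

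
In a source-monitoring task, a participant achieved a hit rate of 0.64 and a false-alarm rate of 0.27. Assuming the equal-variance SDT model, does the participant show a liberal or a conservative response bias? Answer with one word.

conservative

z(H) = 0.358, z(FA) = -0.613
c = −½·(z(H) + z(FA)) = 0.1275
c > 0 → conservative criterion (biased toward responding “no”).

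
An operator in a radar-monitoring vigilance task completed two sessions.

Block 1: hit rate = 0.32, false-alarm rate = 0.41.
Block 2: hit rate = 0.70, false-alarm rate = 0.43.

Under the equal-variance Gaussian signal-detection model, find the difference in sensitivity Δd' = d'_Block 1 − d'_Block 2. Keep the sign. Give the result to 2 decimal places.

Δd' = -0.94

Block 1: z(0.32) = -0.468, z(0.41) = -0.228, d' = -0.240
Block 2: z(0.70) = 0.524, z(0.43) = -0.176, d' = 0.700
Δd' = d'_Block 1 − d'_Block 2 = -0.240 − 0.700 = -0.940
Block 2 has the higher sensitivity.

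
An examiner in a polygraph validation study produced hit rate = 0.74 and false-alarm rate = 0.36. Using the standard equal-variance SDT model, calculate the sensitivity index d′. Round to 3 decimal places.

d′ = 1.002

Φ⁻¹(0.74) = 0.6433, Φ⁻¹(0.36) = -0.3585
d' = z(H) − z(FA) = 0.6433 − (-0.3585) = 1.0018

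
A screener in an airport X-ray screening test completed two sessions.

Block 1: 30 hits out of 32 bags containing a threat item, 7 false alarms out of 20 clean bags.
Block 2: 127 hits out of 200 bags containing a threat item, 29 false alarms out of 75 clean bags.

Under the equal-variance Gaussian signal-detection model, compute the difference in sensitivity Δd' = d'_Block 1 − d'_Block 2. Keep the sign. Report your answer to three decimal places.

Δd' = 1.286

Block 1: z(0.9375) = 1.5341, z(0.3500) = -0.3853, d' = 1.9194
Block 2: z(0.6350) = 0.3451, z(0.3867) = -0.2879, d' = 0.6330
Δd' = d'_Block 1 − d'_Block 2 = 1.9194 − 0.6330 = 1.2864
Block 1 has the higher sensitivity.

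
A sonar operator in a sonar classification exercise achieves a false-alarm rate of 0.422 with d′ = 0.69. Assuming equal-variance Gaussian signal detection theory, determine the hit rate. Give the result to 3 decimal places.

z(false-alarm rate) = z(0.422) = -0.1968
z(H) = z(FA) + d' = -0.1968 + 0.69 = 0.4932
hit rate = Φ(0.4932) = 0.6891

hit rate = 0.689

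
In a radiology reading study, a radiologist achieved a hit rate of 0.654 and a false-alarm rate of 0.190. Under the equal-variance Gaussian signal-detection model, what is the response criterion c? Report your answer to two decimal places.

c = 0.24

z(0.654) = 0.3961, z(0.190) = -0.8779
c = −½·[z(H) + z(FA)] = −0.5 × (0.3961 + (-0.8779)) = 0.2409
c > 0: the radiologist has a conservative response bias.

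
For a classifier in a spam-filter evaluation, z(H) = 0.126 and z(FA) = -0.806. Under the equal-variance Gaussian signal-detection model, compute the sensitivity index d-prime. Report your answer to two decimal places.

d-prime = 0.93

d' = z(H) − z(FA) = 0.126 − (-0.806) = 0.932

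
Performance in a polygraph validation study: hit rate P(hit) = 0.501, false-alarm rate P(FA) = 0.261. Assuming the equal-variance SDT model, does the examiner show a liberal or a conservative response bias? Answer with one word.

z(H) = 0.003, z(FA) = -0.640
c = −½·(z(H) + z(FA)) = 0.3185
c > 0 → conservative criterion (biased toward responding “no”).

conservative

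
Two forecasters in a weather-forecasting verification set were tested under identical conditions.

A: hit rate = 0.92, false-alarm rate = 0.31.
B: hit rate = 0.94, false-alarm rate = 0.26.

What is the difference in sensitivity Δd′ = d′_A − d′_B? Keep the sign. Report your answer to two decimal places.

A: z(0.92) = 1.405, z(0.31) = -0.496, d' = 1.901
B: z(0.94) = 1.555, z(0.26) = -0.643, d' = 2.198
Δd' = d'_A − d'_B = 1.901 − 2.198 = -0.297
B has the higher sensitivity.

Δd′ = -0.30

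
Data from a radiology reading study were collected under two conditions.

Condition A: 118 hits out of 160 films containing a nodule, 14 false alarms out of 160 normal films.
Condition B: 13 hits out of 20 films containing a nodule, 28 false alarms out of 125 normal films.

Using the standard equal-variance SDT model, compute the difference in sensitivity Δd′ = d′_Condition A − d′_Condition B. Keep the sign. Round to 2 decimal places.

Δd′ = 0.85

Condition A: z(0.7375) = 0.636, z(0.0875) = -1.356, d' = 1.992
Condition B: z(0.6500) = 0.385, z(0.2240) = -0.759, d' = 1.144
Δd' = d'_Condition A − d'_Condition B = 1.992 − 1.144 = 0.848
Condition A has the higher sensitivity.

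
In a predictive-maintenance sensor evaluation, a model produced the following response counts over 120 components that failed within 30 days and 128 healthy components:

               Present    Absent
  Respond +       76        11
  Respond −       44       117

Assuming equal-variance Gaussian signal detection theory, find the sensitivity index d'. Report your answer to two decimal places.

H = 76/120 = 0.6333
FA = 11/128 = 0.0859
Φ⁻¹(H) = Φ⁻¹(0.6333) = 0.3406
Φ⁻¹(FA) = Φ⁻¹(0.0859) = -1.3664
d' = z(H) − z(FA) = 0.3406 − (-1.3664) = 1.7070

d' = 1.71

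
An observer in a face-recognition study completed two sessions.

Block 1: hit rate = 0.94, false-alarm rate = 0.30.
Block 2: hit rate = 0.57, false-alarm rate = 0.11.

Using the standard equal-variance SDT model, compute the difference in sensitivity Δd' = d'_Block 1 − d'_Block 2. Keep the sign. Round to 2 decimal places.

Δd' = 0.68

Block 1: z(0.94) = 1.555, z(0.30) = -0.524, d' = 2.079
Block 2: z(0.57) = 0.176, z(0.11) = -1.227, d' = 1.403
Δd' = d'_Block 1 − d'_Block 2 = 2.079 − 1.403 = 0.676
Block 1 has the higher sensitivity.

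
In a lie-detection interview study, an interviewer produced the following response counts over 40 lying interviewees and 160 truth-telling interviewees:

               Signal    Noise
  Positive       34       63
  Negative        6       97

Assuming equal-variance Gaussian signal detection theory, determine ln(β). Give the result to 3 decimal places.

H = 34/40 = 0.8500
FA = 63/160 = 0.3937
Φ⁻¹(H) = Φ⁻¹(0.8500) = 1.0364
Φ⁻¹(FA) = Φ⁻¹(0.3937) = -0.2697
ln β = −½·[z(H)² − z(FA)²] = −0.5 × (1.0741 − 0.0727) = -0.5007

ln β = -0.501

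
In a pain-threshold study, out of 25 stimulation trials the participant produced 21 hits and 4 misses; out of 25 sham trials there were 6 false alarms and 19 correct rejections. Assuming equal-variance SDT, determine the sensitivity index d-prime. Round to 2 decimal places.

H = 21/25 = 0.8400
FA = 6/25 = 0.2400
z(H) = 0.9945
z(FA) = -0.7063
d' = z(H) − z(FA) = 0.9945 − (-0.7063) = 1.7008

d-prime = 1.70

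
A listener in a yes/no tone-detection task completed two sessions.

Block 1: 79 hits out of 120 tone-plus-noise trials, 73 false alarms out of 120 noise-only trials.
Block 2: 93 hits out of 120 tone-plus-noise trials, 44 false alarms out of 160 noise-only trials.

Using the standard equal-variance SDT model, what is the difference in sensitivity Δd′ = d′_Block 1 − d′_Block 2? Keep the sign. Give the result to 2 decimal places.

Δd′ = -1.22

Block 1: z(0.6583) = 0.408, z(0.6083) = 0.275, d' = 0.133
Block 2: z(0.7750) = 0.755, z(0.2750) = -0.598, d' = 1.353
Δd' = d'_Block 1 − d'_Block 2 = 0.133 − 1.353 = -1.220
Block 2 has the higher sensitivity.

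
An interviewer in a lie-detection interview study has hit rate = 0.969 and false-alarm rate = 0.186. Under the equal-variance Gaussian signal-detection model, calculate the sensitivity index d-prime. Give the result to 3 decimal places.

d-prime = 2.759

Φ⁻¹(H) = Φ⁻¹(0.969) = 1.8663
Φ⁻¹(FA) = Φ⁻¹(0.186) = -0.8927
d' = z(H) − z(FA) = 1.8663 − (-0.8927) = 2.7590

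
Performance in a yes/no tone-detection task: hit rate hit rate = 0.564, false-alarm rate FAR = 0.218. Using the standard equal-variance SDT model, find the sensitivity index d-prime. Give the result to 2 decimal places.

d-prime = 0.94

Φ⁻¹(H) = 0.161
Φ⁻¹(FA) = -0.779
d' = z(H) − z(FA) = 0.161 − (-0.779) = 0.940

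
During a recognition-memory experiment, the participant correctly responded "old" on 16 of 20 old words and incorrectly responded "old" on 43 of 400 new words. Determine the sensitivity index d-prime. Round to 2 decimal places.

H = 16/20 = 0.8000
FA = 43/400 = 0.1075
Φ⁻¹(H) = Φ⁻¹(0.8000) = 0.842
Φ⁻¹(FA) = Φ⁻¹(0.1075) = -1.240
d' = z(H) − z(FA) = 0.842 − (-1.240) = 2.082

d-prime = 2.08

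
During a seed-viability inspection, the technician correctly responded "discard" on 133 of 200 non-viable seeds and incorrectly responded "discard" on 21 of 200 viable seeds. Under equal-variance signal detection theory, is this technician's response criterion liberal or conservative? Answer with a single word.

conservative

z(H) = 0.426, z(FA) = -1.254
c = −½·(z(H) + z(FA)) = 0.414
c > 0 → conservative criterion (biased toward responding “no”).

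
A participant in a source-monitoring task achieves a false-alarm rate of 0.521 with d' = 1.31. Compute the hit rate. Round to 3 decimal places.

z(false-alarm rate) = z(0.521) = 0.0527
z(H) = z(FA) + d' = 0.0527 + 1.31 = 1.3627
hit rate = Φ(1.3627) = 0.9135

hit rate = 0.914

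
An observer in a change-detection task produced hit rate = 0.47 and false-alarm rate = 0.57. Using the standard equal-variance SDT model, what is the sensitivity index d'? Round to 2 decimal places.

z(H) = -0.075
z(FA) = 0.176
d' = z(H) − z(FA) = -0.075 − 0.176 = -0.251

d' = -0.25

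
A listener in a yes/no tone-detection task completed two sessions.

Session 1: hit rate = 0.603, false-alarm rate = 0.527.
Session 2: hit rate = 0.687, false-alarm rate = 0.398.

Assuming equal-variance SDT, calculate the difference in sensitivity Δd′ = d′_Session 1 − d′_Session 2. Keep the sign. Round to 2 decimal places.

Session 1: z(0.603) = 0.261, z(0.527) = 0.068, d' = 0.193
Session 2: z(0.687) = 0.487, z(0.398) = -0.259, d' = 0.746
Δd' = d'_Session 1 − d'_Session 2 = 0.193 − 0.746 = -0.553
Session 2 has the higher sensitivity.

Δd′ = -0.55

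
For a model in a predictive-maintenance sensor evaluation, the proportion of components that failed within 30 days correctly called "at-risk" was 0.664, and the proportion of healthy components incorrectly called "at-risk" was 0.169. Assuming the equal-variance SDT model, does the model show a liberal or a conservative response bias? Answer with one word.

z(H) = 0.423, z(FA) = -0.958
c = −½·(z(H) + z(FA)) = 0.2675
c > 0 → conservative criterion (biased toward responding “no”).

conservative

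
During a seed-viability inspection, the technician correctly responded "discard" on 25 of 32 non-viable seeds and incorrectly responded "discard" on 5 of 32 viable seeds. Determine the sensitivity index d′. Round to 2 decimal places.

d′ = 1.79

H = 25/32 = 0.7812
FA = 5/32 = 0.1562
z(H) = z(0.7812) = 0.776
z(FA) = z(0.1562) = -1.010
d' = z(H) − z(FA) = 0.776 − (-1.010) = 1.786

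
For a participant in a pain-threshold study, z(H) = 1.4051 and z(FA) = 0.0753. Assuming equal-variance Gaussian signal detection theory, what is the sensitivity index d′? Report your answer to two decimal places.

d' = z(H) − z(FA) = 1.4051 − 0.0753 = 1.3298

d′ = 1.33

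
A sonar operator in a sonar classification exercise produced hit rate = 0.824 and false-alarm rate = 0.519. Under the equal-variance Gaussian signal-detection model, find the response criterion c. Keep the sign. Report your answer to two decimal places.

c = -0.49

Φ⁻¹(H) = 0.931
Φ⁻¹(FA) = 0.048
c = −½·[z(H) + z(FA)] = −0.5 × (0.931 + 0.048) = -0.4895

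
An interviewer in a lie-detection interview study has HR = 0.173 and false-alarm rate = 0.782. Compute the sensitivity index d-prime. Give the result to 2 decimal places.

Φ⁻¹(0.173) = -0.9424, Φ⁻¹(0.782) = 0.7790
d' = z(H) − z(FA) = -0.9424 − 0.7790 = -1.7214

d-prime = -1.72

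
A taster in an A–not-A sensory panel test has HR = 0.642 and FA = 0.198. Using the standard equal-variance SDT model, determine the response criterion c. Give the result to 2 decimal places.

Φ⁻¹(0.642) = 0.3638, Φ⁻¹(0.198) = -0.8488
c = −½·[z(H) + z(FA)] = −0.5 × (0.3638 + (-0.8488)) = 0.2425

c = 0.24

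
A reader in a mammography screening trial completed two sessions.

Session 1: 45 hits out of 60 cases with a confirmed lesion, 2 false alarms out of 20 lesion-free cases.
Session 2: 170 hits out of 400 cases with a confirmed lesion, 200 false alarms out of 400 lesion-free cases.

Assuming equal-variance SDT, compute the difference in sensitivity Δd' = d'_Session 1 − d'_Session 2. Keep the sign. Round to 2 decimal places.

Δd' = 2.15

Session 1: z(0.7500) = 0.674, z(0.1000) = -1.282, d' = 1.956
Session 2: z(0.4250) = -0.189, z(0.5000) = 0.000, d' = -0.189
Δd' = d'_Session 1 − d'_Session 2 = 1.956 − (-0.189) = 2.145
Session 1 has the higher sensitivity.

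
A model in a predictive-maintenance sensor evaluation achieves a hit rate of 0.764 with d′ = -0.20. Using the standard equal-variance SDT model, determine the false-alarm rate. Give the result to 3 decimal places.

false-alarm rate = 0.821

z(hit rate) = z(0.764) = 0.7192
z(FA) = z(H) − d' = 0.7192 − (-0.20) = 0.9192
false-alarm rate = Φ(0.9192) = 0.8210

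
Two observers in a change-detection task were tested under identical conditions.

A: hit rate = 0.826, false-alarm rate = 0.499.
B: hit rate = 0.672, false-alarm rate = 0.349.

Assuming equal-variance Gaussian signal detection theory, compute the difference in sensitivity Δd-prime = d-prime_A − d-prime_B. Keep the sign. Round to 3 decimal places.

A: z(0.826) = 0.9385, z(0.499) = -0.0025, d' = 0.9410
B: z(0.672) = 0.4454, z(0.349) = -0.3880, d' = 0.8334
Δd' = d'_A − d'_B = 0.9410 − 0.8334 = 0.1076
A has the higher sensitivity.

Δd-prime = 0.108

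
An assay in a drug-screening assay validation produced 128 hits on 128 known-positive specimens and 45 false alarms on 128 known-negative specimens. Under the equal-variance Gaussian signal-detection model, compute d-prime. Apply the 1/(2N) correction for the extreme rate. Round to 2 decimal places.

d-prime = 3.04

The hit rate is 128/128 = 1, so apply the 1/(2N) correction: H → 1 − 1/(2·128) = 0.99609.
z(H) = z(0.99609) = 2.660
z(FA) = z(0.35156) = -0.381
d' = 2.660 − (-0.381) = 3.041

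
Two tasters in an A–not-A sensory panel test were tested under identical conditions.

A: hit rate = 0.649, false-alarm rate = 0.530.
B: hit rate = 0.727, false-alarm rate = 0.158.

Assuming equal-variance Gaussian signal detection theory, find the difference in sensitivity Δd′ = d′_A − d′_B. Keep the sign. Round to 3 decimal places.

A: z(0.649) = 0.3826, z(0.530) = 0.0753, d' = 0.3073
B: z(0.727) = 0.6038, z(0.158) = -1.0027, d' = 1.6065
Δd' = d'_A − d'_B = 0.3073 − 1.6065 = -1.2992
B has the higher sensitivity.

Δd′ = -1.299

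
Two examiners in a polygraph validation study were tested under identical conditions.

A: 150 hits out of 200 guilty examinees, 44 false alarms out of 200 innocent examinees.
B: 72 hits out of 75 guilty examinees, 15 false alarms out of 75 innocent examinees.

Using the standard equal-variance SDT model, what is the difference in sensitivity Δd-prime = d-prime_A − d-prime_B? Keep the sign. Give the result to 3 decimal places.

A: z(0.7500) = 0.6745, z(0.2200) = -0.7722, d' = 1.4467
B: z(0.9600) = 1.7507, z(0.2000) = -0.8416, d' = 2.5923
Δd' = d'_A − d'_B = 1.4467 − 2.5923 = -1.1456
B has the higher sensitivity.

Δd-prime = -1.146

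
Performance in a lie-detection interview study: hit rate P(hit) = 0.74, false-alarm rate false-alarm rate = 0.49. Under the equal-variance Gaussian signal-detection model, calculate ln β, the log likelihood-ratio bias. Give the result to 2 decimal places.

ln β = -0.21

z(0.74) = 0.643, z(0.49) = -0.025
ln β = −½·[z(H)² − z(FA)²] = −0.5 × (0.413 − 0.001) = -0.206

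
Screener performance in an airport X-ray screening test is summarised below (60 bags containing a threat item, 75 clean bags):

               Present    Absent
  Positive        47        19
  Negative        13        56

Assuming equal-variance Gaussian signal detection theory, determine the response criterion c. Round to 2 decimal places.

c = -0.06

H = 47/60 = 0.7833
FA = 19/75 = 0.2533
Φ⁻¹(H) = 0.7834
Φ⁻¹(FA) = -0.6641
c = −½·[z(H) + z(FA)] = −0.5 × (0.7834 + (-0.6641)) = -0.05965
c < 0: the screener has a liberal response bias.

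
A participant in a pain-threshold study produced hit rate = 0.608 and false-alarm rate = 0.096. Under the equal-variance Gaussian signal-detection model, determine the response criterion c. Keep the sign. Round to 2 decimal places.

c = 0.52

z(H) = z(0.608) = 0.274
z(FA) = z(0.096) = -1.305
c = −½·[z(H) + z(FA)] = −0.5 × (0.274 + (-1.305)) = 0.5155
c > 0: the participant has a conservative response bias.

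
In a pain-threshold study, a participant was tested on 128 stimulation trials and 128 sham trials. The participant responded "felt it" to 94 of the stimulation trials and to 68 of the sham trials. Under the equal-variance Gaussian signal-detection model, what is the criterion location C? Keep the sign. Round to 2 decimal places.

C = -0.35

H = 94/128 = 0.7344
FA = 68/128 = 0.5312
Φ⁻¹(H) = 0.6262
Φ⁻¹(FA) = 0.0783
c = −½·[z(H) + z(FA)] = −0.5 × (0.6262 + 0.0783) = -0.35225
c < 0: the participant has a liberal response bias.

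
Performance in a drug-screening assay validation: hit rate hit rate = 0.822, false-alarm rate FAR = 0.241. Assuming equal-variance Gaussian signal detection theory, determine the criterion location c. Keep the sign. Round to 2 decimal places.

Φ⁻¹(H) = Φ⁻¹(0.822) = 0.923
Φ⁻¹(FA) = Φ⁻¹(0.241) = -0.703
c = −½·[z(H) + z(FA)] = −0.5 × (0.923 + (-0.703)) = -0.110

c = -0.11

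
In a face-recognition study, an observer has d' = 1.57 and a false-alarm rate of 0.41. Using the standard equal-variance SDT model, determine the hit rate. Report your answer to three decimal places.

z(false-alarm rate) = z(0.41) = -0.2275
z(H) = z(FA) + d' = -0.2275 + 1.57 = 1.3425
hit rate = Φ(1.3425) = 0.9103

hit rate = 0.910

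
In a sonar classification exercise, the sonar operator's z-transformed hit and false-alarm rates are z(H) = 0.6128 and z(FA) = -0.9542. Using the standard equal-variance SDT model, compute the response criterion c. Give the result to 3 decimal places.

c = 0.171

c = −½·[z(H) + z(FA)] = −½·(0.6128 + (-0.9542)) = 0.1707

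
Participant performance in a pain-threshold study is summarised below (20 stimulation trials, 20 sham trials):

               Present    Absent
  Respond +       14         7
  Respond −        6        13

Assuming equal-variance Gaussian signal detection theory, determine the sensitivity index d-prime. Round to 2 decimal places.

H = 14/20 = 0.7000
FA = 7/20 = 0.3500
z(H) = z(0.7000) = 0.524
z(FA) = z(0.3500) = -0.385
d' = z(H) − z(FA) = 0.524 − (-0.385) = 0.909

d-prime = 0.91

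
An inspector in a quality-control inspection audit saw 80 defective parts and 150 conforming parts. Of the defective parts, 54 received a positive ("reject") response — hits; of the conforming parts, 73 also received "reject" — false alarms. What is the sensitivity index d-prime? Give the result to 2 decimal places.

H = 54/80 = 0.6750
FA = 73/150 = 0.4867
z(H) = z(0.6750) = 0.4538
z(FA) = z(0.4867) = -0.0333
d' = z(H) − z(FA) = 0.4538 − (-0.0333) = 0.4871

d-prime = 0.49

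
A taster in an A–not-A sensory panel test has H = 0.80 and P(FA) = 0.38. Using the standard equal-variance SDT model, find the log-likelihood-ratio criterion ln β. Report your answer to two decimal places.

z(H) = 0.842
z(FA) = -0.305
ln β = −½·[z(H)² − z(FA)²] = −0.5 × (0.709 − 0.093) = -0.308

ln β = -0.31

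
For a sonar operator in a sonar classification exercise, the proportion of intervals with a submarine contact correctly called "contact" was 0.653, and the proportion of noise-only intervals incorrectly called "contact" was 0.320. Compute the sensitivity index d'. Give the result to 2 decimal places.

d' = 0.86

z(H) = 0.393
z(FA) = -0.468
d' = z(H) − z(FA) = 0.393 − (-0.468) = 0.861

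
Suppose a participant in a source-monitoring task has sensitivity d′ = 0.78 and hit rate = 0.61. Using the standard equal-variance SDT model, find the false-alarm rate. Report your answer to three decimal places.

z(hit rate) = z(0.61) = 0.2793
z(FA) = z(H) − d' = 0.2793 − 0.78 = -0.5007
false-alarm rate = Φ(-0.5007) = 0.3083

false-alarm rate = 0.308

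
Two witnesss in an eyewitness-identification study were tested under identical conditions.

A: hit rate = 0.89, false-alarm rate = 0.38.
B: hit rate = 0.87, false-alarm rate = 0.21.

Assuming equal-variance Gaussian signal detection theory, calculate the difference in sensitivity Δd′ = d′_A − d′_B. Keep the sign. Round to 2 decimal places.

Δd′ = -0.40

A: z(0.89) = 1.227, z(0.38) = -0.305, d' = 1.532
B: z(0.87) = 1.126, z(0.21) = -0.806, d' = 1.932
Δd' = d'_A − d'_B = 1.532 − 1.932 = -0.400
B has the higher sensitivity.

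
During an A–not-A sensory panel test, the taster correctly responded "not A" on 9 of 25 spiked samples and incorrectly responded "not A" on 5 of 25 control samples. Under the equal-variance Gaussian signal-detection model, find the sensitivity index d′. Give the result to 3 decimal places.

d′ = 0.483

H = 9/25 = 0.3600
FA = 5/25 = 0.2000
z(H) = z(0.3600) = -0.3585
z(FA) = z(0.2000) = -0.8416
d' = z(H) − z(FA) = -0.3585 − (-0.8416) = 0.4831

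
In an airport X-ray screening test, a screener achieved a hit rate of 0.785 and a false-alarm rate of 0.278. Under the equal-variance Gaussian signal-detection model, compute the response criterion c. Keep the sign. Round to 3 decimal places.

Φ⁻¹(0.785) = 0.7892, Φ⁻¹(0.278) = -0.5888
c = −½·[z(H) + z(FA)] = −0.5 × (0.7892 + (-0.5888)) = -0.1002

c = -0.100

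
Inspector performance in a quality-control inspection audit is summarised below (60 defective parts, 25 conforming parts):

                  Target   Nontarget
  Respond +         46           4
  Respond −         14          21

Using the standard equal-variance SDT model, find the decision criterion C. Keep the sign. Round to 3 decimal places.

C = 0.133

H = 46/60 = 0.7667
FA = 4/25 = 0.1600
z(H) = 0.7280
z(FA) = -0.9945
c = −½·[z(H) + z(FA)] = −0.5 × (0.7280 + (-0.9945)) = 0.13325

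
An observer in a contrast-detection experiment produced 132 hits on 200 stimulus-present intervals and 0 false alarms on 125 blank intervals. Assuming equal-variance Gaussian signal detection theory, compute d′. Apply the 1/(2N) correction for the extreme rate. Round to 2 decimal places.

The false-alarm rate is 0/125 = 0, so apply the 1/(2N) correction: FA → 1/(2·125) = 0.00400.
z(H) = z(0.66000) = 0.412
z(FA) = z(0.00400) = -2.652
d' = 0.412 − (-2.652) = 3.064

d′ = 3.06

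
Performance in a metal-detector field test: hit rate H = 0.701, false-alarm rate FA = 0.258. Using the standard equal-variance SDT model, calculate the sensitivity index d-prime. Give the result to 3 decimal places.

d-prime = 1.177

Φ⁻¹(H) = 0.5273
Φ⁻¹(FA) = -0.6495
d' = z(H) − z(FA) = 0.5273 − (-0.6495) = 1.1768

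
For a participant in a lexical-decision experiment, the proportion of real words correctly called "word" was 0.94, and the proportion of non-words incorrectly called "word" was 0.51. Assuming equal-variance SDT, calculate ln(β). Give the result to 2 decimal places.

z(0.94) = 1.555, z(0.51) = 0.025
ln β = −½·[z(H)² − z(FA)²] = −0.5 × (2.418 − 0.001) = -1.2085

ln β = -1.21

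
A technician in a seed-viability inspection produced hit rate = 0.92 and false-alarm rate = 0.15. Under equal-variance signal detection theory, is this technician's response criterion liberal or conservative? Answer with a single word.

z(H) = 1.405, z(FA) = -1.036
c = −½·(z(H) + z(FA)) = -0.1845
c < 0 → liberal criterion (biased toward responding “yes”).

liberal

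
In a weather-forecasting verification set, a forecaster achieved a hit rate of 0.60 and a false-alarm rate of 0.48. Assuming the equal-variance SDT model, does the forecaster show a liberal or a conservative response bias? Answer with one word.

liberal

z(H) = 0.253, z(FA) = -0.050
c = −½·(z(H) + z(FA)) = -0.1015
c < 0 → liberal criterion (biased toward responding “yes”).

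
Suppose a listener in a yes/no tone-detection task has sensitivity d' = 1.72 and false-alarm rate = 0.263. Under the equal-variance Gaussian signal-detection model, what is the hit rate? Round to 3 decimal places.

z(false-alarm rate) = z(0.263) = -0.6341
z(H) = z(FA) + d' = -0.6341 + 1.72 = 1.0859
hit rate = Φ(1.0859) = 0.8612

hit rate = 0.861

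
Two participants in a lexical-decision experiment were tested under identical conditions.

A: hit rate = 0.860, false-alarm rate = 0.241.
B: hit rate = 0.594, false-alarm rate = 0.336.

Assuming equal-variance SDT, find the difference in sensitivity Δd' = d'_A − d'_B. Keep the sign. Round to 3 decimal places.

Δd' = 1.122

A: z(0.860) = 1.0803, z(0.241) = -0.7031, d' = 1.7834
B: z(0.594) = 0.2378, z(0.336) = -0.4234, d' = 0.6612
Δd' = d'_A − d'_B = 1.7834 − 0.6612 = 1.1222
A has the higher sensitivity.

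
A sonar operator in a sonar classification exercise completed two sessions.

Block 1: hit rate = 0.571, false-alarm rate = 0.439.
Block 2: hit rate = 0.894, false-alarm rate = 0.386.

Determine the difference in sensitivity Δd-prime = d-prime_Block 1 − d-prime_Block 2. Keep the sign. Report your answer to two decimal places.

Δd-prime = -1.21

Block 1: z(0.571) = 0.179, z(0.439) = -0.154, d' = 0.333
Block 2: z(0.894) = 1.248, z(0.386) = -0.290, d' = 1.538
Δd' = d'_Block 1 − d'_Block 2 = 0.333 − 1.538 = -1.205
Block 2 has the higher sensitivity.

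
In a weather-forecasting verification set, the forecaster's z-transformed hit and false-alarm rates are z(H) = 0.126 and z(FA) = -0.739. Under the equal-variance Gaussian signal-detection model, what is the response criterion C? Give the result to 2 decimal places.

C = 0.31

c = −½·[z(H) + z(FA)] = −½·(0.126 + (-0.739)) = 0.3065
c > 0: the forecaster has a conservative response bias.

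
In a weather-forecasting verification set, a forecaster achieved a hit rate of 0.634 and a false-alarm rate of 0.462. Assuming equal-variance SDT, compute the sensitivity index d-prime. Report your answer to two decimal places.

z(0.634) = 0.3425, z(0.462) = -0.0954
d' = z(H) − z(FA) = 0.3425 − (-0.0954) = 0.4379

d-prime = 0.44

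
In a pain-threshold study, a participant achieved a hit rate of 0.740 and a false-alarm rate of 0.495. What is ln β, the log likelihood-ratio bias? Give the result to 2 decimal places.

ln β = -0.21

z(H) = z(0.740) = 0.643
z(FA) = z(0.495) = -0.013
ln β = −½·[z(H)² − z(FA)²] = −0.5 × (0.413 − 0.000) = -0.2065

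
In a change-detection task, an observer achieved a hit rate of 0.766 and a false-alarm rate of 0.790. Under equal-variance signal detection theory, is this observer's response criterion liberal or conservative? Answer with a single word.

liberal

z(H) = 0.726, z(FA) = 0.806
c = −½·(z(H) + z(FA)) = -0.766
c < 0 → liberal criterion (biased toward responding “yes”).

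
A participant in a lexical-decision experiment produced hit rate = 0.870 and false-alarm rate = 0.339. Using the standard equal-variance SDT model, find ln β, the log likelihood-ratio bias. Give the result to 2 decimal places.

z(H) = 1.126
z(FA) = -0.415
ln β = −½·[z(H)² − z(FA)²] = −0.5 × (1.268 − 0.172) = -0.548

ln β = -0.55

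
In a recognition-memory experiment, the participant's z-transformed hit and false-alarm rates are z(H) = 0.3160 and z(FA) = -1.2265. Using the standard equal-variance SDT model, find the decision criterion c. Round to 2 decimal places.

c = 0.46

c = −½·[z(H) + z(FA)] = −½·(0.3160 + (-1.2265)) = 0.45525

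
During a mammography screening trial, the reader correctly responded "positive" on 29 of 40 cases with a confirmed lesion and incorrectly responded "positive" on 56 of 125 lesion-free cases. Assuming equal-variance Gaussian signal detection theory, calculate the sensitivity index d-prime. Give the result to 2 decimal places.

H = 29/40 = 0.7250
FA = 56/125 = 0.4480
z(H) = z(0.7250) = 0.5978
z(FA) = z(0.4480) = -0.1307
d' = z(H) − z(FA) = 0.5978 − (-0.1307) = 0.7285

d-prime = 0.73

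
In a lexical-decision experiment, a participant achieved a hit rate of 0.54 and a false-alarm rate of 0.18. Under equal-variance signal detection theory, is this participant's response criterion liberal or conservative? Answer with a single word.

z(H) = 0.100, z(FA) = -0.915
c = −½·(z(H) + z(FA)) = 0.4075
c > 0 → conservative criterion (biased toward responding “no”).

conservative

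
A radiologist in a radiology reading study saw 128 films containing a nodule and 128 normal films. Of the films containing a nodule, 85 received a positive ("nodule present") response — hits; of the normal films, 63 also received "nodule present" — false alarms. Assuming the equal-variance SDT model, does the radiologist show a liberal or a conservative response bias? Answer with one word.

liberal

z(H) = 0.424, z(FA) = -0.020
c = −½·(z(H) + z(FA)) = -0.202
c < 0 → liberal criterion (biased toward responding “yes”).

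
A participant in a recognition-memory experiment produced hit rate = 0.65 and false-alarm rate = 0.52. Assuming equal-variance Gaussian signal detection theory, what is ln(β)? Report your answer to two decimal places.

ln β = -0.07

z(H) = 0.385
z(FA) = 0.050
ln β = −½·[z(H)² − z(FA)²] = −0.5 × (0.148 − 0.003) = -0.0725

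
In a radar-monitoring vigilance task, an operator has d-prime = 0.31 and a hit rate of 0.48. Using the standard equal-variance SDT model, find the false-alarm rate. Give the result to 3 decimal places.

z(hit rate) = z(0.48) = -0.0502
z(FA) = z(H) − d' = -0.0502 − 0.31 = -0.3602
false-alarm rate = Φ(-0.3602) = 0.3593

false-alarm rate = 0.359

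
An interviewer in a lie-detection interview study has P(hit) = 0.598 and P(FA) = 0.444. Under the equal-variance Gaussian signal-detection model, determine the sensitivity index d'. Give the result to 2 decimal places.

z(H) = 0.2482
z(FA) = -0.1408
d' = z(H) − z(FA) = 0.2482 − (-0.1408) = 0.3890

d' = 0.39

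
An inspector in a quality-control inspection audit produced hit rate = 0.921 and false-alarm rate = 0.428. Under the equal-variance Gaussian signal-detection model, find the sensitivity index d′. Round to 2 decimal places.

d′ = 1.59

Φ⁻¹(0.921) = 1.412, Φ⁻¹(0.428) = -0.181
d' = z(H) − z(FA) = 1.412 − (-0.181) = 1.593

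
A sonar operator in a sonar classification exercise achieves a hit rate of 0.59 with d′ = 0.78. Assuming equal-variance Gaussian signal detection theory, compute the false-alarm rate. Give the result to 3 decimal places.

z(hit rate) = z(0.59) = 0.2275
z(FA) = z(H) − d' = 0.2275 − 0.78 = -0.5525
false-alarm rate = Φ(-0.5525) = 0.2903

false-alarm rate = 0.290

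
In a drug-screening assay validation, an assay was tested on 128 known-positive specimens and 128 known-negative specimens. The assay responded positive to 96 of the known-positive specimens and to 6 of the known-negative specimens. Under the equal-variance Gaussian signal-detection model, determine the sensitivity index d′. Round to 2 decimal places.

H = 96/128 = 0.7500
FA = 6/128 = 0.0469
z(H) = 0.6745
z(FA) = -1.6757
d' = z(H) − z(FA) = 0.6745 − (-1.6757) = 2.3502

d′ = 2.35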